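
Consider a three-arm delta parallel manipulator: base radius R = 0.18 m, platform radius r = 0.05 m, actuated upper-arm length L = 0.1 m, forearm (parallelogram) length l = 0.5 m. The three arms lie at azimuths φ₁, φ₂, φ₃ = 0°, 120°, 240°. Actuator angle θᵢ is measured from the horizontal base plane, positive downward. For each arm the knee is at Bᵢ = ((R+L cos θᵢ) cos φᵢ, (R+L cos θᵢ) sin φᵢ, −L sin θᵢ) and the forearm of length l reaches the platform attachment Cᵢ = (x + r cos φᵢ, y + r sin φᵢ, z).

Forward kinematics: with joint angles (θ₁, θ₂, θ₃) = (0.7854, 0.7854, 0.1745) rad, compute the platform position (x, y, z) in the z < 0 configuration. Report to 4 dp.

arm 1 at φ=0.0°: (R−r)+L cos θ1 = 0.2007;  centre 1 = (0.2007, 0.0000, -0.0707)
φ2=120.0°: virtual centre (-0.1004, 0.1738, -0.0707), radius l
arm 3 at φ=240.0°: (R−r)+L cos θ3 = 0.2285;  centre 3 = (-0.1142, -0.1979, -0.0174)
eliminate P² terms by subtracting sphere 1 from 2 and 3
linear system: -0.6021x+0.3476y = 0.0000−0.0000z; -0.6299x+-0.3957y = 0.0072−0.1067z
Cramer: x(z) = -0.0055+0.0811z;  y(z) = -0.0095+0.1405z
quadratic in z: (1.0263)z²+(0.1053)z+(-0.2024)=0, √Δ=0.9176 → z ∈ {-0.4983, 0.3957}; z = -0.4983 (taking z<0)
x = -0.0459, y = -0.0795

(-0.0459, -0.0795, -0.4983)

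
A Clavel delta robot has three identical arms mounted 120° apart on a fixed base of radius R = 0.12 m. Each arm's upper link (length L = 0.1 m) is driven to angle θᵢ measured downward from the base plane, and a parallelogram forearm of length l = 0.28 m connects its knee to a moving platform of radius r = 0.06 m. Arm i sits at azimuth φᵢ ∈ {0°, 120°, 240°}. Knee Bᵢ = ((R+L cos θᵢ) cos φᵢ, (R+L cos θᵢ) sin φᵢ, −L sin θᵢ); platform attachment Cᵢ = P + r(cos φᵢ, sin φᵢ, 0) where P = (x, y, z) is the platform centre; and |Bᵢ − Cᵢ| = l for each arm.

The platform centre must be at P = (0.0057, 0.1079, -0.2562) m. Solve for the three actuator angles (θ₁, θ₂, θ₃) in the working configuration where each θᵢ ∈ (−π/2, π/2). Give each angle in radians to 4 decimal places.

arm 1 (φ=0.0°): x'=0.0057, y'=0.1079
  A cos θ + B sin θ = C:  0.0543·cos θ + -0.2562·sin θ = -0.0591
  γ=atan2(-0.2562,0.0543)=-1.3619;  ψ=arccos(-0.2258)=1.7986;  θ1=γ+ψ≈0.4367
rotate P by −φ2: (0.0906, -0.0589, -0.2562)
  A cos θ + B sin θ = C:  -0.0306·cos θ + -0.2562·sin θ = -0.0082
  γ=atan2(-0.2562,-0.0306)=-1.6896;  ψ=arccos(-0.0318)=1.6026;  θ2=γ+ψ≈-0.0870
arm 3 (φ=240.0°): x'=-0.0963, y'=-0.0490
  e−x'=0.1563;  (l²−L²−(e−x')²−y'²−z²)/2L = -0.1203
  √(A²+B²)=0.3001;  θ3 = -1.0230+1.9834 ≈ 0.9604

θ₁ = 0.4367, θ₂ = -0.0870, θ₃ = 0.9604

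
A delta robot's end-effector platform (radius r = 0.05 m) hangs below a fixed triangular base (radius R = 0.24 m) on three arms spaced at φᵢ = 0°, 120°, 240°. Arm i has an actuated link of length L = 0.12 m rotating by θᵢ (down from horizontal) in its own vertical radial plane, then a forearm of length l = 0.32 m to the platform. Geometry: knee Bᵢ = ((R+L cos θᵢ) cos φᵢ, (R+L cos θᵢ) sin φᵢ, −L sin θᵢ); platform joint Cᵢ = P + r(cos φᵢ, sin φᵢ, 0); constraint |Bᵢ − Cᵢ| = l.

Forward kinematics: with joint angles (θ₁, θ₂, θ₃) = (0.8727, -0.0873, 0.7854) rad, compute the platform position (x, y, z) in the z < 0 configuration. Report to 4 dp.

(-0.0346, 0.0471, -0.1874)

arm 1 at φ=0.0°: ρ1 = 0.2671;  O1 = (0.2671, 0.0000, -0.0919)
arm 2 at φ=120.0°: ρ2 = 0.3095;  O2 = (-0.1548, 0.2681, 0.0105)
φ3=240.0°: virtual centre (-0.1374, -0.2380, -0.0849), radius l
eliminate P² terms by subtracting sphere 1 from 2 and 3
linear system: -0.8438x+0.5361y = 0.0161−0.2048z; -0.8091x+-0.4761y = 0.0029−0.0142z
Cramer: x(z) = -0.0111+0.1258z;  y(z) = 0.0126-0.1840z
sphere 1 gives Az²+Bz+C=0 with A=1.0497, B=0.1092, C=-0.0164;  B²−4AC=0.0808;  roots -0.1874, 0.0833;  negative root z = -0.1874
x = -0.0346, y = 0.0471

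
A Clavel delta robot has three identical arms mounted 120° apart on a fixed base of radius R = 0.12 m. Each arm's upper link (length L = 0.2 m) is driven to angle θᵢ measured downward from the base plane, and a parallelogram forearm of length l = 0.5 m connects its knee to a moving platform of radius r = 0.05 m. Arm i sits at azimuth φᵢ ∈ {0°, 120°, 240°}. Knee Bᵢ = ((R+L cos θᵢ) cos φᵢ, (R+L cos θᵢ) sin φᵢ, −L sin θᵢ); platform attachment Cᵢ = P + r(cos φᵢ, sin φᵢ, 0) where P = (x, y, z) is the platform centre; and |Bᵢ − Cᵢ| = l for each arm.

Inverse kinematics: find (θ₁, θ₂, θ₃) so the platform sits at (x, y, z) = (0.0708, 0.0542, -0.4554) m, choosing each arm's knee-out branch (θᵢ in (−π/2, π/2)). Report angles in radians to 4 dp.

θ₁ = 0.0000, θ₂ = 0.1747, θ₃ = 0.4364

φ1=0.0° → target in arm frame (0.0708, 0.0542)
  e−x'=-0.0008;  (l²−L²−(e−x')²−y'²−z²)/2L = -0.0008
  θ1 = atan2(B,A) + arccos(C/0.4554) = 0.0000
arm 2 (φ=120.0°): x'=0.0115, y'=-0.0884
  e−x'=0.0585;  (l²−L²−(e−x')²−y'²−z²)/2L = -0.0216
  θ2 = atan2(B,A) + arccos(C/0.4591) = 0.1747
rotate P by −φ3: (-0.0823, 0.0342, -0.4554)
  A cos θ + B sin θ = C:  0.1523·cos θ + -0.4554·sin θ = -0.0544
  θ3 = atan2(B,A) + arccos(C/0.4802) = 0.4364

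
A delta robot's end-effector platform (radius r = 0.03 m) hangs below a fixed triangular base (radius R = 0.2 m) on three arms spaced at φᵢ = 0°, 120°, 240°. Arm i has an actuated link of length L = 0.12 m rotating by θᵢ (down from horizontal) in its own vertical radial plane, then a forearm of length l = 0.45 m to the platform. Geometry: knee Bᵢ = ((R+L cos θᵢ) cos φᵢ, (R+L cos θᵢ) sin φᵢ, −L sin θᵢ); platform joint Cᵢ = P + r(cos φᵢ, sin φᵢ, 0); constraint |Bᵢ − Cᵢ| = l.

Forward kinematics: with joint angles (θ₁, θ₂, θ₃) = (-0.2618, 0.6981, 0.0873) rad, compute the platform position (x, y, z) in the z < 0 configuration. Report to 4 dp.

(0.0691, -0.0619, -0.3584)

arm 1 at φ=0.0°: e+L cos θ1 = 0.2859;  centre 1 = (0.2859, 0.0000, 0.0311)
φ2=120.0°: virtual centre (-0.1310, 0.2268, -0.0771), radius l
centre 3 = (0.2895·cos240.0°, 0.2895·sin240.0°, -0.0105) = (-0.1448, -0.2508, -0.0105)
eliminate P² terms by subtracting sphere 1 from 2 and 3
linear system: -0.8337x+0.4537y = -0.0082−-0.2164z; -0.8614x+-0.5015y = 0.0012−-0.0830z
det = 0.8089;  x = 0.0044+-0.1807z,  y = -0.0100+0.1448z
quadratic in z: (1.0536)z²+(0.0368)z+(-0.1222)=0, √Δ=0.7185 → z ∈ {-0.3584, 0.3235}; z = -0.3584 (taking z<0)
x = 0.0691, y = -0.0619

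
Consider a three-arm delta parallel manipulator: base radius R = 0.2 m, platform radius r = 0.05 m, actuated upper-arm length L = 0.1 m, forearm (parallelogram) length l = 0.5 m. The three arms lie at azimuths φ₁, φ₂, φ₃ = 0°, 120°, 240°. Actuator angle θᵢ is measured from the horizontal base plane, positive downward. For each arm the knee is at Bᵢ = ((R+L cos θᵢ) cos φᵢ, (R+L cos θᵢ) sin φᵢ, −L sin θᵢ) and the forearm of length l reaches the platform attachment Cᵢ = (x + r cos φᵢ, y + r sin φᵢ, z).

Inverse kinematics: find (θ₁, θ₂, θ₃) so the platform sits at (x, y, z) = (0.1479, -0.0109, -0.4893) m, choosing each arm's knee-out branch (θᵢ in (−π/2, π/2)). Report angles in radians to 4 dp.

θ₁ = -0.0004, θ₂ = 1.1340, θ₃ = 1.0468

φ1=0.0° → target in arm frame (0.1479, -0.0109)
  A=0.0021, B=-0.4893, C=(l²−L²−A²−y'²−z²)/(2L)=0.0023
  θ1 = atan2(B,A) + arccos(C/0.4893) = -0.0004
arm 2 (φ=120.0°): x'=-0.0834, y'=-0.1226
  A=0.2334, B=-0.4893, C=(l²−L²−A²−y'²−z²)/(2L)=-0.3446
  θ2 = atan2(B,A) + arccos(C/0.5421) = 1.1340
φ3=240.0° → target in arm frame (-0.0645, 0.1335)
  e−x'=0.2145;  (l²−L²−(e−x')²−y'²−z²)/2L = -0.3163
  γ=atan2(-0.4893,0.2145)=-1.1576;  ψ=arccos(-0.5920)=2.2044;  θ3=γ+ψ≈1.0468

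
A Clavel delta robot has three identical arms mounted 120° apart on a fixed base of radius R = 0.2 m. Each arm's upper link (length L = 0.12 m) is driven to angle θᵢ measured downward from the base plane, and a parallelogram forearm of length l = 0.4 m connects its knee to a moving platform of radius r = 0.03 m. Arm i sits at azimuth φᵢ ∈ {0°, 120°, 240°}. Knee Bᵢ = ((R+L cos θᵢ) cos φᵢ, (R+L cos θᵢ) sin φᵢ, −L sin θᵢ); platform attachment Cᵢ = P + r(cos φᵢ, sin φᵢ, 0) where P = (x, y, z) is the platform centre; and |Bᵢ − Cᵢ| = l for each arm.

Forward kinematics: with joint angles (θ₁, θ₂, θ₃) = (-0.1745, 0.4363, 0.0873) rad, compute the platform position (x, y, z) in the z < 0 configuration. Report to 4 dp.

(0.0364, -0.0277, -0.2887)

arm 1 at φ=0.0°: (R−r)+L cos θ1 = 0.2882;  O1 = (0.2882, 0.0000, 0.0208)
φ2=120.0°: virtual centre (-0.1394, 0.2414, -0.0507), radius l
φ3=240.0°: virtual centre (-0.1448, -0.2508, -0.0105), radius l
|O₂|²−|O₁|² = -0.0032;  |O₃|²−|O₁|² = 0.0005
plane₁₂: -0.8551x+0.4828y+-0.1431z = -0.0032
det = 0.8469;  x = 0.0016+-0.1204z,  y = -0.0037+0.0831z
quadratic in z: (1.0214)z²+(0.0267)z+(-0.0774)=0, √Δ=0.5631 → z ∈ {-0.2887, 0.2626}; z = -0.2887 (taking z<0)
x = 0.0364, y = -0.0277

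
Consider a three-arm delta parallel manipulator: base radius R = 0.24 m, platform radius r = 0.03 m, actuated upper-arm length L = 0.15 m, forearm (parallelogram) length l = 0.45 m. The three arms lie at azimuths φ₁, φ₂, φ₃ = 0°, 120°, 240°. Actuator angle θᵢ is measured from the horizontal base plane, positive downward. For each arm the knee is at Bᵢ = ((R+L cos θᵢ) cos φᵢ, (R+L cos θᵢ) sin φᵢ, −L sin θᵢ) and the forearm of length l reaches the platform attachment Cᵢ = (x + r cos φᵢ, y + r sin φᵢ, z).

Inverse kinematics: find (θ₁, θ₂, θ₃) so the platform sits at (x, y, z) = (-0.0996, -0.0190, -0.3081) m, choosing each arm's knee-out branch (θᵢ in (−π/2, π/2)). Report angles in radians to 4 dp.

θ₁ = 0.8729, θ₂ = 0.0877, θ₃ = -0.1745

rotate P by −φ1: (-0.0996, -0.0190, -0.3081)
  A cos θ + B sin θ = C:  0.3096·cos θ + -0.3081·sin θ = -0.0371
  θ1 = atan2(B,A) + arccos(C/0.4368) = 0.8729
arm 2 (φ=120.0°): x'=0.0333, y'=0.0958
  e−x'=0.1767;  (l²−L²−(e−x')²−y'²−z²)/2L = 0.1490
  √(A²+B²)=0.3552;  θ2 = -1.0502+1.1379 ≈ 0.0877
φ3=240.0° → target in arm frame (0.0663, -0.0768)
  e−x'=0.1437;  (l²−L²−(e−x')²−y'²−z²)/2L = 0.1951
  √(A²+B²)=0.3400;  θ3 = -1.1343+0.9597 ≈ -0.1745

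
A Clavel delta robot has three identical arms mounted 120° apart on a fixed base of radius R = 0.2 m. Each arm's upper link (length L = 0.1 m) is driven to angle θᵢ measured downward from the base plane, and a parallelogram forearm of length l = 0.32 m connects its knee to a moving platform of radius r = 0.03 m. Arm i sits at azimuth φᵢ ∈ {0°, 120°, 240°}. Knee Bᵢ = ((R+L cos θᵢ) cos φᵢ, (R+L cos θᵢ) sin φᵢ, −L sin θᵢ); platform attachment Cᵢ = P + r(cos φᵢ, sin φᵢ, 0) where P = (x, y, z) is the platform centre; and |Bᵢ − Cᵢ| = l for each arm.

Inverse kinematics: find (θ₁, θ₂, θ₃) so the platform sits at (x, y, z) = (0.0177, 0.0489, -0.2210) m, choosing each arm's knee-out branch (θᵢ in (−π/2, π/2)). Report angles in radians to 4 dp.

arm 1 (φ=0.0°): x'=0.0177, y'=0.0489
  A=0.1523, B=-0.2210, C=(l²−L²−A²−y'²−z²)/(2L)=0.0899
  γ=atan2(-0.2210,0.1523)=-0.9674;  ψ=arccos(0.3348)=1.2294;  θ1=γ+ψ≈0.2620
arm 2 (φ=120.0°): x'=0.0335, y'=-0.0398
  A cos θ + B sin θ = C:  0.1365·cos θ + -0.2210·sin θ = 0.1167
  θ2 = atan2(B,A) + arccos(C/0.2598) = 0.0873
φ3=240.0° → target in arm frame (-0.0512, -0.0091)
  A=0.2212, B=-0.2210, C=(l²−L²−A²−y'²−z²)/(2L)=-0.0273
  γ=atan2(-0.2210,0.2212)=-0.7849;  ψ=arccos(-0.0872)=1.6581;  θ3=γ+ψ≈0.8732

θ₁ = 0.2620, θ₂ = 0.0873, θ₃ = 0.8732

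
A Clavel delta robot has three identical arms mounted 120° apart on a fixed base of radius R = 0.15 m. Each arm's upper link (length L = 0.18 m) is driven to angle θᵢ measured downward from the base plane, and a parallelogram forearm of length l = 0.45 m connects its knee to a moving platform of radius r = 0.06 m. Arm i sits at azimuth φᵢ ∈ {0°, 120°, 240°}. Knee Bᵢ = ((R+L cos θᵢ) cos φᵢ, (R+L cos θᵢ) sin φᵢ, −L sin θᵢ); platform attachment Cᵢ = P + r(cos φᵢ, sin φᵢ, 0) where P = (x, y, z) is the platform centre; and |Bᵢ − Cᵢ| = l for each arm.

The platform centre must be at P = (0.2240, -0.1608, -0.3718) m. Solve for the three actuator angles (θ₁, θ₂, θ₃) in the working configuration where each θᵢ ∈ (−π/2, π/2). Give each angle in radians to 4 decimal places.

θ₁ = -0.2618, θ₂ = 1.3090, θ₃ = 0.5236

arm 1 (φ=0.0°): x'=0.2240, y'=-0.1608
  e−x'=-0.1340;  (l²−L²−(e−x')²−y'²−z²)/2L = -0.0332
  θ1 = atan2(B,A) + arccos(C/0.3952) = -0.2618
φ2=120.0° → target in arm frame (-0.2513, -0.1136)
  e−x'=0.3413;  (l²−L²−(e−x')²−y'²−z²)/2L = -0.2708
  √(A²+B²)=0.5047;  θ2 = -0.8282+2.1372 ≈ 1.3090
rotate P by −φ3: (0.0273, 0.2744, -0.3718)
  A=0.0627, B=-0.3718, C=(l²−L²−A²−y'²−z²)/(2L)=-0.1316
  γ=atan2(-0.3718,0.0627)=-1.4036;  ψ=arccos(-0.3489)=1.9272;  θ3=γ+ψ≈0.5236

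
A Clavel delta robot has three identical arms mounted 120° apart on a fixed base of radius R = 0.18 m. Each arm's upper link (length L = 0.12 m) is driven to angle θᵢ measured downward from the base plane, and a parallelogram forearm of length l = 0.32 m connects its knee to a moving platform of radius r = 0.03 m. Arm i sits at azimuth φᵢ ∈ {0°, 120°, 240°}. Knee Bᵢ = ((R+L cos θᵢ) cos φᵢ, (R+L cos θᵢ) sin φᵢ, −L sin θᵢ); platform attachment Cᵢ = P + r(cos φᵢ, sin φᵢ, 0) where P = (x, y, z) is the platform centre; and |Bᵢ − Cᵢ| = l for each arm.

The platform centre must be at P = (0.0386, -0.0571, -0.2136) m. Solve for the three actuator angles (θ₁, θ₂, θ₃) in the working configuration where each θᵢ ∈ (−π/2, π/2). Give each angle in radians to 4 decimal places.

φ1=0.0° → target in arm frame (0.0386, -0.0571)
  A cos θ + B sin θ = C:  0.1114·cos θ + -0.2136·sin θ = 0.1113
  √(A²+B²)=0.2409;  θ1 = -1.0901+1.0907 ≈ 0.0006
arm 2 (φ=120.0°): x'=-0.0688, y'=-0.0049
  A cos θ + B sin θ = C:  0.2188·cos θ + -0.2136·sin θ = -0.0229
  θ2 = atan2(B,A) + arccos(C/0.3057) = 0.8723
arm 3 (φ=240.0°): x'=0.0302, y'=0.0620
  e−x'=0.1198;  (l²−L²−(e−x')²−y'²−z²)/2L = 0.1007
  γ=atan2(-0.2136,0.1198)=-1.0595;  ψ=arccos(0.4112)=1.1471;  θ3=γ+ψ≈0.0876

θ₁ = 0.0006, θ₂ = 0.8723, θ₃ = 0.0876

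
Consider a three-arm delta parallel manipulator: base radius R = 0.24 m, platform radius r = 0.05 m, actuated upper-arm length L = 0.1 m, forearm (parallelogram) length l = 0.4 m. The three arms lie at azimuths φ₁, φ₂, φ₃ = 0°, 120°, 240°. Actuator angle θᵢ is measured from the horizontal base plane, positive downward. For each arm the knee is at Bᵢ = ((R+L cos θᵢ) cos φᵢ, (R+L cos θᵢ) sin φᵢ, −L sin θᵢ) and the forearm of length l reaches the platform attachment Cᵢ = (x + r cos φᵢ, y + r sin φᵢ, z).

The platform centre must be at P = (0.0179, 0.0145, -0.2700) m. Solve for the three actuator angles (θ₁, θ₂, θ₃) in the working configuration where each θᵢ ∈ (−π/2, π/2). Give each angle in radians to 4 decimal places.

θ₁ = -0.2629, θ₂ = -0.0872, θ₃ = 0.1743

rotate P by −φ1: (0.0179, 0.0145, -0.2700)
  A cos θ + B sin θ = C:  0.1721·cos θ + -0.2700·sin θ = 0.2364
  √(A²+B²)=0.3202;  θ1 = -1.0033+0.7404 ≈ -0.2629
arm 2 (φ=120.0°): x'=0.0036, y'=-0.0228
  A=0.1864, B=-0.2700, C=(l²−L²−A²−y'²−z²)/(2L)=0.2092
  θ2 = atan2(B,A) + arccos(C/0.3281) = -0.0872
φ3=240.0° → target in arm frame (-0.0215, 0.0083)
  e−x'=0.2115;  (l²−L²−(e−x')²−y'²−z²)/2L = 0.1615
  θ3 = atan2(B,A) + arccos(C/0.3430) = 0.1743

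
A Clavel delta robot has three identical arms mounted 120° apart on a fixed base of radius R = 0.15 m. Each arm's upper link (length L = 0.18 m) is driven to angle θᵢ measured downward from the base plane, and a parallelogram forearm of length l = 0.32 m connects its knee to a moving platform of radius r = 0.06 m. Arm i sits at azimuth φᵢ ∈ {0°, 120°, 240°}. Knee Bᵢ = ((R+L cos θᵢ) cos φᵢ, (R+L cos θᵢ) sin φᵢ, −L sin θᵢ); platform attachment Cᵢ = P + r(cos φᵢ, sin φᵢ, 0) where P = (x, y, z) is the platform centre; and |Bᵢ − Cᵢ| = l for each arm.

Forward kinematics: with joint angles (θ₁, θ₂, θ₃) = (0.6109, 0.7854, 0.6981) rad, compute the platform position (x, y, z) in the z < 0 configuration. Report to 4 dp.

(0.0218, -0.0130, -0.3393)

arm 1 at φ=0.0°: e+L cos θ1 = 0.2374;  S1 = (0.2374, 0.0000, -0.1032)
φ2=120.0°: virtual centre (-0.1086, 0.1882, -0.1273), radius l
φ3=240.0°: virtual centre (-0.1139, -0.1974, -0.1157), radius l
|S₂|²−|S₁|² = -0.0036;  |S₃|²−|S₁|² = -0.0017
linear system: -0.6922x+0.3763y = -0.0036−-0.0481z; -0.7028x+-0.3947y = -0.0017−-0.0249z
Cramer: x(z) = 0.0039-0.0527z;  y(z) = -0.0025+0.0308z
into |P−S₁|² = l²: 1.0037z² + 0.2310z + -0.0372 = 0;  Δ = 0.2026;  z = -0.3393 or 0.1092 → z<0 root = -0.3393
x = 0.0218, y = -0.0130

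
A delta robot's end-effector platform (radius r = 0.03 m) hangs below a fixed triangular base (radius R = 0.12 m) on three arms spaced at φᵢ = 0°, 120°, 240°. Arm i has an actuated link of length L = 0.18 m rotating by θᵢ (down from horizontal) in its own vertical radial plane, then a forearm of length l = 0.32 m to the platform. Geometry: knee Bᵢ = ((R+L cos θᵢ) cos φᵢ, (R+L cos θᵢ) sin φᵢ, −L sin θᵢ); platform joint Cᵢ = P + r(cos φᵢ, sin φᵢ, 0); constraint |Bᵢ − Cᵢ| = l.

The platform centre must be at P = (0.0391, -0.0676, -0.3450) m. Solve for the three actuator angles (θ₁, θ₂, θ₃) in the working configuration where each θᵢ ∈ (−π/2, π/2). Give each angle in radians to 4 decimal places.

θ₁ = 0.6105, θ₂ = 1.0470, θ₃ = 0.6109

arm 1 (φ=0.0°): x'=0.0391, y'=-0.0676
  A cos θ + B sin θ = C:  0.0509·cos θ + -0.3450·sin θ = -0.1561
  γ=atan2(-0.3450,0.0509)=-1.4243;  ψ=arccos(-0.4475)=2.0348;  θ1=γ+ψ≈0.6105
rotate P by −φ2: (-0.0781, -0.0001, -0.3450)
  e−x'=0.1681;  (l²−L²−(e−x')²−y'²−z²)/2L = -0.2147
  θ2 = atan2(B,A) + arccos(C/0.3838) = 1.0470
arm 3 (φ=240.0°): x'=0.0390, y'=0.0677
  A=0.0510, B=-0.3450, C=(l²−L²−A²−y'²−z²)/(2L)=-0.1561
  γ=atan2(-0.3450,0.0510)=-1.4240;  ψ=arccos(-0.4477)=2.0350;  θ3=γ+ψ≈0.6109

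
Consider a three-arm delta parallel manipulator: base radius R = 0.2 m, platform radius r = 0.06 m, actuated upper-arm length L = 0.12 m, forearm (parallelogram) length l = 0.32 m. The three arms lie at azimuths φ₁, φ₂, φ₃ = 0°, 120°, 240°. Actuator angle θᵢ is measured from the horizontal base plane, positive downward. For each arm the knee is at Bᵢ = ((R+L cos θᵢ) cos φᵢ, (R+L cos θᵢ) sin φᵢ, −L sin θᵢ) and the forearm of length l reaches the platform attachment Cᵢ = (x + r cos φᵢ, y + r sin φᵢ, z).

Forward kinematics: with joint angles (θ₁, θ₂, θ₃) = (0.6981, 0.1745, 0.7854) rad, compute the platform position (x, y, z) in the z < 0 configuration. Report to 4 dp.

S1 = (0.2319·cos0.0°, 0.2319·sin0.0°, -0.0771) = (0.2319, 0.0000, -0.0771)
φ2=120.0°: virtual centre (-0.1291, 0.2236, -0.0208), radius l
S3 = (0.2249·cos240.0°, 0.2249·sin240.0°, -0.0849) = (-0.1124, -0.1947, -0.0849)
eliminate P² terms by subtracting sphere 1 from 2 and 3
plane₁₂: -0.7220x+0.4472y+0.1126z = 0.0073
Cramer: x(z) = -0.0034+0.0627z;  y(z) = 0.0110-0.1505z
quadratic in z: (1.0266)z²+(0.1214)z+(-0.0410)=0, √Δ=0.4278 → z ∈ {-0.2675, 0.1492}; z = -0.2675 (taking z<0)
x = -0.0201, y = 0.0513

(-0.0201, 0.0513, -0.2675)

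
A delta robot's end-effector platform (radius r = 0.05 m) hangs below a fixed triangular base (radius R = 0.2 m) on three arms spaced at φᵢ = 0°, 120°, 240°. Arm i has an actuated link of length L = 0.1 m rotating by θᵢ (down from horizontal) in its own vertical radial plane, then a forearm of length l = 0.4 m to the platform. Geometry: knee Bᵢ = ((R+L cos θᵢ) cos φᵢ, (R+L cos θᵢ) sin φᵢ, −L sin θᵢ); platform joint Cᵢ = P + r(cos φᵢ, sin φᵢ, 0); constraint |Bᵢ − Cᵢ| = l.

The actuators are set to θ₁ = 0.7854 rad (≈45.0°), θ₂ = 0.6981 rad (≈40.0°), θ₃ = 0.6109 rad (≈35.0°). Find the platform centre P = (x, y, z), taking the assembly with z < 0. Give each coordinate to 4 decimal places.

φ1=0.0°: virtual centre (0.2207, 0.0000, -0.0707), radius l
arm 2 at φ=120.0°: e+L cos θ2 = 0.2266;  centre 2 = (-0.1133, 0.1962, -0.0643)
φ3=240.0°: virtual centre (-0.1160, -0.2008, -0.0574), radius l
eliminate P² terms by subtracting sphere 1 from 2 and 3
linear system: -0.6680x+0.3925y = 0.0018−0.0129z; -0.6733x+-0.4017y = 0.0034−0.0267z
Cramer: x(z) = -0.0038+0.0294z;  y(z) = -0.0020+0.0172z
sphere 1 gives Az²+Bz+C=0 with A=1.0012, B=0.1282, C=-0.1046;  B²−4AC=0.4353;  roots -0.3935, 0.2655;  negative root z = -0.3935
x = -0.0154, y = -0.0088

(-0.0154, -0.0088, -0.3935)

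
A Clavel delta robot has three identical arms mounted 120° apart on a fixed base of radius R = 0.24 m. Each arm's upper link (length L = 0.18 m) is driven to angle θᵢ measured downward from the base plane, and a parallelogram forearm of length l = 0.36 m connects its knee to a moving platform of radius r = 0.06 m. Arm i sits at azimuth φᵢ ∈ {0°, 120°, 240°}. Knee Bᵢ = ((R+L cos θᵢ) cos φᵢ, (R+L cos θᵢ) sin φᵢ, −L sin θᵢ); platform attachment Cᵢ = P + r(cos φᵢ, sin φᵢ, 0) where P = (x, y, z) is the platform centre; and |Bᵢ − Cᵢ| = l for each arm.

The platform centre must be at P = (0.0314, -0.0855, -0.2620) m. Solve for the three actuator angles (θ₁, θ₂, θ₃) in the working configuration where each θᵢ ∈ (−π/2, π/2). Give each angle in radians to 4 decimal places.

θ₁ = 0.5236, θ₂ = 1.1345, θ₃ = 0.3494

rotate P by −φ1: (0.0314, -0.0855, -0.2620)
  A=0.1486, B=-0.2620, C=(l²−L²−A²−y'²−z²)/(2L)=-0.0023
  √(A²+B²)=0.3012;  θ1 = -1.0549+1.5785 ≈ 0.5236
arm 2 (φ=120.0°): x'=-0.0897, y'=0.0156
  A cos θ + B sin θ = C:  0.2697·cos θ + -0.2620·sin θ = -0.1235
  θ2 = atan2(B,A) + arccos(C/0.3760) = 1.1345
rotate P by −φ3: (0.0583, 0.0699, -0.2620)
  e−x'=0.1217;  (l²−L²−(e−x')²−y'²−z²)/2L = 0.0246
  √(A²+B²)=0.2889;  θ3 = -1.1361+1.4855 ≈ 0.3494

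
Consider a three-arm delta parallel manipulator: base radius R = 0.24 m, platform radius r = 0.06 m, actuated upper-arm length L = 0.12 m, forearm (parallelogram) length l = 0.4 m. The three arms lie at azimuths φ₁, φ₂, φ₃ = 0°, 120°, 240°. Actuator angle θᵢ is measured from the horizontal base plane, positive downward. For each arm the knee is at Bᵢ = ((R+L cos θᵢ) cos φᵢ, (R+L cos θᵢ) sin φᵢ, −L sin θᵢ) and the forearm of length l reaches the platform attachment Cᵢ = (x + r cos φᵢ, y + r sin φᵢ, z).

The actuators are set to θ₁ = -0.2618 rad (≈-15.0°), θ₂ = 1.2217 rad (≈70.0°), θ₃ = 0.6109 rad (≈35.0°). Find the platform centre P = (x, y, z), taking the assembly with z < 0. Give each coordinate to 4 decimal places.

centre 1 = (0.2959·cos0.0°, 0.2959·sin0.0°, 0.0311) = (0.2959, 0.0000, 0.0311)
arm 2 at φ=120.0°: e+L cos θ2 = 0.2210;  centre 2 = (-0.1105, 0.1914, -0.1128)
arm 3 at φ=240.0°: e+L cos θ3 = 0.2783;  centre 3 = (-0.1391, -0.2410, -0.0688)
subtract pairs → two planes through P
plane₁₂: -0.8129x+0.3829y+-0.2876z = -0.0270
det = 0.7250;  x = 0.0213+-0.2968z,  y = -0.0252+0.1212z
into |P−centre ₁|² = l²: 1.1028z² + 0.0948z + -0.0830 = 0;  Δ = 0.3750;  z = -0.3206 or 0.2347 → z<0 root = -0.3206
x = 0.1164, y = -0.0641

(0.1164, -0.0641, -0.3206)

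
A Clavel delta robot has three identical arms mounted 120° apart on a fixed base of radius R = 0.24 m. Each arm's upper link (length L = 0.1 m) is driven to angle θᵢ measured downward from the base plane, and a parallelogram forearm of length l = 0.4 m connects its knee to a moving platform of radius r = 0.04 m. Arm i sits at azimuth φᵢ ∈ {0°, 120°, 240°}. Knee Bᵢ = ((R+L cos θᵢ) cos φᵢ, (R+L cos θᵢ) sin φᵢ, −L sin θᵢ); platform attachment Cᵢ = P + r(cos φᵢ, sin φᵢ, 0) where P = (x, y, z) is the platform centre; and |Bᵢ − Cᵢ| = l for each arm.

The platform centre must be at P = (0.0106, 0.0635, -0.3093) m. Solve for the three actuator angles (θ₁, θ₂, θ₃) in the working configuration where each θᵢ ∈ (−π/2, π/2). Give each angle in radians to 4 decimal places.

arm 1 (φ=0.0°): x'=0.0106, y'=0.0635
  A=0.1894, B=-0.3093, C=(l²−L²−A²−y'²−z²)/(2L)=0.0721
  γ=atan2(-0.3093,0.1894)=-1.0213;  ψ=arccos(0.1989)=1.3705;  θ1=γ+ψ≈0.3492
rotate P by −φ2: (0.0497, -0.0409, -0.3093)
  e−x'=0.1503;  (l²−L²−(e−x')²−y'²−z²)/2L = 0.1503
  √(A²+B²)=0.3439;  θ2 = -1.1184+1.1184 ≈ -0.0001
φ3=240.0° → target in arm frame (-0.0603, -0.0226)
  A=0.2603, B=-0.3093, C=(l²−L²−A²−y'²−z²)/(2L)=-0.0696
  γ=atan2(-0.3093,0.2603)=-0.8712;  ψ=arccos(-0.1723)=1.7439;  θ3=γ+ψ≈0.8727

θ₁ = 0.3492, θ₂ = -0.0001, θ₃ = 0.8727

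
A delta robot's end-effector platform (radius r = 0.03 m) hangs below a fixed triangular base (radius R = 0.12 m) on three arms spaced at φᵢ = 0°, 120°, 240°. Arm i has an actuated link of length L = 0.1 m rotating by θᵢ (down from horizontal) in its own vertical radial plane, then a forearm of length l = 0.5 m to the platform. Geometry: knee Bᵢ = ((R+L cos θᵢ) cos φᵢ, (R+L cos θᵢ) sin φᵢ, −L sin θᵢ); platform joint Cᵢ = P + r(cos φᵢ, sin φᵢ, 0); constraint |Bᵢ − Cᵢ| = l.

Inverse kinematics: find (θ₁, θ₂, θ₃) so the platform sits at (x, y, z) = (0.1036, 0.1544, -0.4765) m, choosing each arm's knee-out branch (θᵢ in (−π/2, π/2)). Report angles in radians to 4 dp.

θ₁ = 0.0879, θ₂ = 0.1748, θ₃ = 1.1348

rotate P by −φ1: (0.1036, 0.1544, -0.4765)
  A=-0.0136, B=-0.4765, C=(l²−L²−A²−y'²−z²)/(2L)=-0.0554
  θ1 = atan2(B,A) + arccos(C/0.4767) = 0.0879
rotate P by −φ2: (0.0819, -0.1669, -0.4765)
  e−x'=0.0081;  (l²−L²−(e−x')²−y'²−z²)/2L = -0.0749
  θ2 = atan2(B,A) + arccos(C/0.4766) = 0.1748
φ3=240.0° → target in arm frame (-0.1855, 0.0125)
  A cos θ + B sin θ = C:  0.2755·cos θ + -0.4765·sin θ = -0.3156
  γ=atan2(-0.4765,0.2755)=-1.0466;  ψ=arccos(-0.5734)=2.1814;  θ3=γ+ψ≈1.1348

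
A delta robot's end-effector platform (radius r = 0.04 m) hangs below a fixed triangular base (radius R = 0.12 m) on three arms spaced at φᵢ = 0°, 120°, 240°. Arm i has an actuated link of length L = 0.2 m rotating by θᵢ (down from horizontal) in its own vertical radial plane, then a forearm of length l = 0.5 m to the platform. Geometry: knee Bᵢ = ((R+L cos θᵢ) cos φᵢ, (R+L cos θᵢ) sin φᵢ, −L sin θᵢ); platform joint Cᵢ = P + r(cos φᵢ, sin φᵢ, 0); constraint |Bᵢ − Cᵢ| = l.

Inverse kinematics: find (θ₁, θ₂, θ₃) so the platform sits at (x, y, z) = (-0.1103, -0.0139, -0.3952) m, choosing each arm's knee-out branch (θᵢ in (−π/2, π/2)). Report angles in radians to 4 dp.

arm 1 (φ=0.0°): x'=-0.1103, y'=-0.0139
  A cos θ + B sin θ = C:  0.1903·cos θ + -0.3952·sin θ = 0.0435
  √(A²+B²)=0.4386;  θ1 = -1.1220+1.4714 ≈ 0.3494
rotate P by −φ2: (0.0431, 0.1025, -0.3952)
  A=0.0369, B=-0.3952, C=(l²−L²−A²−y'²−z²)/(2L)=0.1049
  θ2 = atan2(B,A) + arccos(C/0.3969) = -0.1744
arm 3 (φ=240.0°): x'=0.0672, y'=-0.0886
  A=0.0128, B=-0.3952, C=(l²−L²−A²−y'²−z²)/(2L)=0.1145
  √(A²+B²)=0.3954;  θ3 = -1.5384+1.2770 ≈ -0.2614

θ₁ = 0.3494, θ₂ = -0.1744, θ₃ = -0.2614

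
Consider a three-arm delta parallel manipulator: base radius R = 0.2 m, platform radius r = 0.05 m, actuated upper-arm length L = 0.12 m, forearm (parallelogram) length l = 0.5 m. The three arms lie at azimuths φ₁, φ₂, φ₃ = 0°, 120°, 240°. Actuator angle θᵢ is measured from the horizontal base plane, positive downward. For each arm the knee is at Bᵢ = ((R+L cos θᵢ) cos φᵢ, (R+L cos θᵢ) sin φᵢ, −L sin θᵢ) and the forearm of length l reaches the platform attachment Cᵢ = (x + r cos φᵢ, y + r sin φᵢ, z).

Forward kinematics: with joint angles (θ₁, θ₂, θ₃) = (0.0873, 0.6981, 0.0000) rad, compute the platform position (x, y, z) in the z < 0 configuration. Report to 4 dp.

centre 1 = (0.2695·cos0.0°, 0.2695·sin0.0°, -0.0105) = (0.2695, 0.0000, -0.0105)
arm 2 at φ=120.0°: ρ2 = 0.2419;  centre 2 = (-0.1210, 0.2095, -0.0771)
centre 3 = (0.2700·cos240.0°, 0.2700·sin240.0°, 0.0000) = (-0.1350, -0.2338, 0.0000)
|centre ₂|²−|centre ₁|² = -0.0083;  |centre ₃|²−|centre ₁|² = 0.0001
plane₁₂: -0.7810x+0.4190y+-0.1333z = -0.0083
Cramer: x(z) = 0.0054-0.0761z;  y(z) = -0.0097+0.1764z
quadratic in z: (1.0369)z²+(0.0577)z+(-0.1800)=0, √Δ=0.8661 → z ∈ {-0.4454, 0.3898}; z = -0.4454 (taking z<0)
x = 0.0393, y = -0.0882

(0.0393, -0.0882, -0.4454)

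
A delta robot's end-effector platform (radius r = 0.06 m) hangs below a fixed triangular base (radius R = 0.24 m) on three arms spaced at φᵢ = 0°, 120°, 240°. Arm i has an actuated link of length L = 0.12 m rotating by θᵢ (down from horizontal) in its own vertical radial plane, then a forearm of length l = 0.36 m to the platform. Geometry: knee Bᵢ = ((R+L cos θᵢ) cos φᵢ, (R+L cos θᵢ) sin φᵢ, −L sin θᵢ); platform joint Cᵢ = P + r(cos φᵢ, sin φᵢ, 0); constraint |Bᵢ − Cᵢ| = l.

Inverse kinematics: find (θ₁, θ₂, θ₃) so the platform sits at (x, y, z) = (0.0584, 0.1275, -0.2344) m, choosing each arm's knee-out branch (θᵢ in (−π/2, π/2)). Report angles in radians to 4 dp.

θ₁ = -0.0005, θ₂ = -0.2611, θ₃ = 1.3962

arm 1 (φ=0.0°): x'=0.0584, y'=0.1275
  A cos θ + B sin θ = C:  0.1216·cos θ + -0.2344·sin θ = 0.1217
  √(A²+B²)=0.2641;  θ1 = -1.0922+1.0917 ≈ -0.0005
rotate P by −φ2: (0.0812, -0.1143, -0.2344)
  A=0.0988, B=-0.2344, C=(l²−L²−A²−y'²−z²)/(2L)=0.1560
  √(A²+B²)=0.2544;  θ2 = -1.1720+0.9108 ≈ -0.2611
arm 3 (φ=240.0°): x'=-0.1396, y'=-0.0132
  A=0.3196, B=-0.2344, C=(l²−L²−A²−y'²−z²)/(2L)=-0.1753
  √(A²+B²)=0.3964;  θ3 = -0.6328+2.0289 ≈ 1.3962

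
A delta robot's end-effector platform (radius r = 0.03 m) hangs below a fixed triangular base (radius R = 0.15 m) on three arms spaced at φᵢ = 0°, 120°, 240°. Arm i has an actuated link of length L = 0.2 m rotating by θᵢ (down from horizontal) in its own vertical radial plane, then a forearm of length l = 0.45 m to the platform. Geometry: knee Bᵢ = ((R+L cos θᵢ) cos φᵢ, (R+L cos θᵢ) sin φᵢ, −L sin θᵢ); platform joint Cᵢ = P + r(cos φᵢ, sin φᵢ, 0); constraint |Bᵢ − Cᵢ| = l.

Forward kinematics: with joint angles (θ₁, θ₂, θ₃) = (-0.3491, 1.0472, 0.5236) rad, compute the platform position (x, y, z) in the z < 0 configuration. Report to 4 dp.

(0.1878, -0.0937, -0.3550)

centre 1 = (0.3079·cos0.0°, 0.3079·sin0.0°, 0.0684) = (0.3079, 0.0000, 0.0684)
arm 2 at φ=120.0°: e+L cos θ2 = 0.2200;  centre 2 = (-0.1100, 0.1905, -0.1732)
arm 3 at φ=240.0°: e+L cos θ3 = 0.2932;  centre 3 = (-0.1466, -0.2539, -0.1000)
|centre ₂|²−|centre ₁|² = -0.0211;  |centre ₃|²−|centre ₁|² = -0.0035
linear system: -0.8359x+0.3811y = -0.0211−-0.4832z; -0.9091x+-0.5078y = -0.0035−-0.3368z
det = 0.7709;  x = 0.0157+-0.4848z,  y = -0.0211+0.2046z
quadratic in z: (1.2769)z²+(0.1380)z+(-0.1119)=0, √Δ=0.7687 → z ∈ {-0.3550, 0.2469}; z = -0.3550 (taking z<0)
x = 0.1878, y = -0.0937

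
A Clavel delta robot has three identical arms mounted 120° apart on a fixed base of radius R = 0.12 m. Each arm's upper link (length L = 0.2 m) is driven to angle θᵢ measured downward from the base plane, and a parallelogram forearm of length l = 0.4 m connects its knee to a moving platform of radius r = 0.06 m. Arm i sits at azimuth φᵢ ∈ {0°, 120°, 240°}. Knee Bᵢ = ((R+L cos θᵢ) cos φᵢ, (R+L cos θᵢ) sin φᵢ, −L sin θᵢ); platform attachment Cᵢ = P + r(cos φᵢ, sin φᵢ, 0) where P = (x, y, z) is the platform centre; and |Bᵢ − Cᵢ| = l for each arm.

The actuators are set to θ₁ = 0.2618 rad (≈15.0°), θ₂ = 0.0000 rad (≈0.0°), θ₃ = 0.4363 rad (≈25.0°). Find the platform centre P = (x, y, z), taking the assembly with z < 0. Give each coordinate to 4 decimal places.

arm 1 at φ=0.0°: ρ1 = 0.2532;  O1 = (0.2532, 0.0000, -0.0518)
φ2=120.0°: virtual centre (-0.1300, 0.2252, 0.0000), radius l
φ3=240.0°: virtual centre (-0.1206, -0.2089, -0.0845), radius l
eliminate P² terms by subtracting sphere 1 from 2 and 3
[-0.7664 0.4503 0.1035]·P = 0.0008;  [-0.7476 -0.4179 -0.0655]·P = -0.0014
Cramer: x(z) = 0.0005+0.0209z;  y(z) = 0.0026-0.1942z
sphere 1 gives Az²+Bz+C=0 with A=1.0382, B=0.0919, C=-0.0934;  B²−4AC=0.3965;  roots -0.3475, 0.2590;  negative root z = -0.3475
x = -0.0068, y = 0.0701

(-0.0068, 0.0701, -0.3475)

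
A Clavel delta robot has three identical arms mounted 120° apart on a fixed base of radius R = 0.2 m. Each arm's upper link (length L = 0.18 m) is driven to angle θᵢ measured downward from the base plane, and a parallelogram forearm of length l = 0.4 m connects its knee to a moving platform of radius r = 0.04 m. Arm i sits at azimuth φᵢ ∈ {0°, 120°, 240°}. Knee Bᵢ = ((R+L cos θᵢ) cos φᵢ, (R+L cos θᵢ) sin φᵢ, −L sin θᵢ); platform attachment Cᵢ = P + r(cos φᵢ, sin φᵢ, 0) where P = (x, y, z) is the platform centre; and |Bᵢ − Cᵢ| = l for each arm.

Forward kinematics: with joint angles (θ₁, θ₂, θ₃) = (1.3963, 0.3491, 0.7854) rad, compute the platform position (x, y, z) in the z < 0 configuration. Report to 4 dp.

(-0.1444, 0.0546, -0.3879)

φ1=0.0°: virtual centre (0.1913, 0.0000, -0.1773), radius l
S2 = (0.3291·cos120.0°, 0.3291·sin120.0°, -0.0616) = (-0.1646, 0.2850, -0.0616)
S3 = (0.2873·cos240.0°, 0.2873·sin240.0°, -0.1273) = (-0.1436, -0.2488, -0.1273)
subtract pairs → two planes through P
plane₁₂: -0.7116x+0.5701y+0.2314z = 0.0441
Cramer: x(z) = -0.0536+0.2339z;  y(z) = 0.0104-0.1139z
sphere 1 gives Az²+Bz+C=0 with A=1.0677, B=0.2376, C=-0.0685;  B²−4AC=0.3490;  roots -0.3879, 0.1654;  negative root z = -0.3879
x = -0.1444, y = 0.0546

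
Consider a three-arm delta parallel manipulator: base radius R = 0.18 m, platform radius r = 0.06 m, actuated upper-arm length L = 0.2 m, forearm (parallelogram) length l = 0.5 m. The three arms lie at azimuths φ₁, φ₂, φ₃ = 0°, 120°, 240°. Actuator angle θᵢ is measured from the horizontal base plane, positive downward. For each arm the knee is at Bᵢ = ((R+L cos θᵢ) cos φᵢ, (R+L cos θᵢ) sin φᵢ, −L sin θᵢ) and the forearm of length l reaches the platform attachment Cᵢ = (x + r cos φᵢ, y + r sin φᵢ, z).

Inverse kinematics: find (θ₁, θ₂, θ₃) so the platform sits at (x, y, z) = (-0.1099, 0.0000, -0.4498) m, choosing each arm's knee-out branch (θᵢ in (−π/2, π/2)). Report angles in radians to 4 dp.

θ₁ = 0.6980, θ₂ = 0.1745, θ₃ = 0.1745

rotate P by −φ1: (-0.1099, 0.0000, -0.4498)
  e−x'=0.2299;  (l²−L²−(e−x')²−y'²−z²)/2L = -0.1129
  γ=atan2(-0.4498,0.2299)=-1.0983;  ψ=arccos(-0.2236)=1.7963;  θ1=γ+ψ≈0.6980
φ2=120.0° → target in arm frame (0.0549, 0.0952)
  A cos θ + B sin θ = C:  0.0651·cos θ + -0.4498·sin θ = -0.0140
  θ2 = atan2(B,A) + arccos(C/0.4545) = 0.1745
rotate P by −φ3: (0.0550, -0.0952, -0.4498)
  e−x'=0.0650;  (l²−L²−(e−x')²−y'²−z²)/2L = -0.0140
  θ3 = atan2(B,A) + arccos(C/0.4545) = 0.1745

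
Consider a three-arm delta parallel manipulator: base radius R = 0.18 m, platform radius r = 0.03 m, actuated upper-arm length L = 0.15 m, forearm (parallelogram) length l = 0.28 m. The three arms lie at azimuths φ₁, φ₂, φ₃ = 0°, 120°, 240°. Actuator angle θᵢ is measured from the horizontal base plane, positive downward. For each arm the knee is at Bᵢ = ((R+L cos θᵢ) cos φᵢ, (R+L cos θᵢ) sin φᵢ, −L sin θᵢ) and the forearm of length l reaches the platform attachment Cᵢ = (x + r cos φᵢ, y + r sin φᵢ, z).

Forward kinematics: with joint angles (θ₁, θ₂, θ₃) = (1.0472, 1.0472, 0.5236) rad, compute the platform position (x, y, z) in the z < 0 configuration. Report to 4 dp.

arm 1 at φ=0.0°: ρ1 = 0.2250;  centre 1 = (0.2250, 0.0000, -0.1299)
centre 2 = (0.2250·cos120.0°, 0.2250·sin120.0°, -0.1299) = (-0.1125, 0.1949, -0.1299)
centre 3 = (0.2799·cos240.0°, 0.2799·sin240.0°, -0.0750) = (-0.1400, -0.2424, -0.0750)
|centre ₂|²−|centre ₁|² = 0.0000;  |centre ₃|²−|centre ₁|² = 0.0165
[-0.6750 0.3897 0.0000]·P = 0.0000;  [-0.7299 -0.4848 0.1098]·P = 0.0165
Cramer: x(z) = -0.0105+0.0700z;  y(z) = -0.0182+0.1212z
quadratic in z: (1.0196)z²+(0.2225)z+(-0.0057)=0, √Δ=0.2700 → z ∈ {-0.2415, 0.0233}; z = -0.2415 (taking z<0)
x = -0.0274, y = -0.0474

(-0.0274, -0.0474, -0.2415)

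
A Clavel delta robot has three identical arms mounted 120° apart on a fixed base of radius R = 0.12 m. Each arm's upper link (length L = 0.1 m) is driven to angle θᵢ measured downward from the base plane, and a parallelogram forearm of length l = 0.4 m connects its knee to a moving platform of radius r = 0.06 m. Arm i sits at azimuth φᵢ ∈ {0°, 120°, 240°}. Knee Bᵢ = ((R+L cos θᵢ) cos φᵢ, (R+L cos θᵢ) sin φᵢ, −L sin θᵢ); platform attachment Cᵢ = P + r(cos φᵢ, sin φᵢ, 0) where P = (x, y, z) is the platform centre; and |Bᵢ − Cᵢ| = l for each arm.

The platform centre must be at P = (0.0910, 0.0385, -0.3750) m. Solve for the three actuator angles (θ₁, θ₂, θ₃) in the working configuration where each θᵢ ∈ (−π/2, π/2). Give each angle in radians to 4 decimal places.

θ₁ = -0.1747, θ₂ = 0.2615, θ₃ = 0.5236

φ1=0.0° → target in arm frame (0.0910, 0.0385)
  A=-0.0310, B=-0.3750, C=(l²−L²−A²−y'²−z²)/(2L)=0.0347
  √(A²+B²)=0.3763;  θ1 = -1.6533+1.4786 ≈ -0.1747
arm 2 (φ=120.0°): x'=-0.0122, y'=-0.0981
  e−x'=0.0722;  (l²−L²−(e−x')²−y'²−z²)/2L = -0.0272
  √(A²+B²)=0.3819;  θ2 = -1.3807+1.6422 ≈ 0.2615
arm 3 (φ=240.0°): x'=-0.0788, y'=0.0596
  e−x'=0.1388;  (l²−L²−(e−x')²−y'²−z²)/2L = -0.0672
  √(A²+B²)=0.3999;  θ3 = -1.2162+1.7398 ≈ 0.5236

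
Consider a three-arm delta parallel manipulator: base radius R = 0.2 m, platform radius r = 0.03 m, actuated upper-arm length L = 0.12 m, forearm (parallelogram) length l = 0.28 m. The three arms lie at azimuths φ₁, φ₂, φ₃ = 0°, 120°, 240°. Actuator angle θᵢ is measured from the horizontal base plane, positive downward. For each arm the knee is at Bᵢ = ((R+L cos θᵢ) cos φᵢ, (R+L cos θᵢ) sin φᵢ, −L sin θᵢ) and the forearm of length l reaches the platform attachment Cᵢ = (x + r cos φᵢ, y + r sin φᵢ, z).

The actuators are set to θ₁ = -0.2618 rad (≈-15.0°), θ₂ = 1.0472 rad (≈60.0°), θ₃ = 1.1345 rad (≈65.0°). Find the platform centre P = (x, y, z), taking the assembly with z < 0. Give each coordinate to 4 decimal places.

(0.0809, 0.0070, -0.1595)

arm 1 at φ=0.0°: (R−r)+L cos θ1 = 0.2859;  S1 = (0.2859, 0.0000, 0.0311)
φ2=120.0°: virtual centre (-0.1150, 0.1992, -0.1039), radius l
φ3=240.0°: virtual centre (-0.1104, -0.1911, -0.1088), radius l
|S₂|²−|S₁|² = -0.0190;  |S₃|²−|S₁|² = -0.0222
[-0.8018 0.3984 -0.2700]·P = -0.0190;  [-0.7925 -0.3823 -0.2796]·P = -0.0222
det = 0.6222;  x = 0.0259+-0.3449z,  y = 0.0044+-0.0165z
into |P−S₁|² = l²: 1.1192z² + 0.1171z + -0.0098 = 0;  Δ = 0.0576;  z = -0.1595 or 0.0549 → z<0 root = -0.1595
x = 0.0809, y = 0.0070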